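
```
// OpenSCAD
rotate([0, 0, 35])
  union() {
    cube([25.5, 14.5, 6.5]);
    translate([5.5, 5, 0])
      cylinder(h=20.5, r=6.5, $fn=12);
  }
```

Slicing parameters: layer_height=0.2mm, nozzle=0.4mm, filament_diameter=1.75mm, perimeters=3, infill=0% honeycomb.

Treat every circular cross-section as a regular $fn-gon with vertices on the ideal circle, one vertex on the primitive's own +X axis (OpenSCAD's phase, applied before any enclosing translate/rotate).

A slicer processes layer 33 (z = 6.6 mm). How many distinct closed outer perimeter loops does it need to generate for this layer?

At z = 6.6 mm: the cube does not reach this height (z outside [0, 6.5]); the r=6.5 cylinder at (5.5, 5) gives a regular 12-gon of circumradius 6.5 (constant along its height); Taking the union: only the r=6.5 cylinder at (5.5, 5) is present, so the union is just that shape — 1 connected region; (whole slice rotated 35° about Z — lengths, areas and connectivity unchanged). The result has 1 disconnected region.

1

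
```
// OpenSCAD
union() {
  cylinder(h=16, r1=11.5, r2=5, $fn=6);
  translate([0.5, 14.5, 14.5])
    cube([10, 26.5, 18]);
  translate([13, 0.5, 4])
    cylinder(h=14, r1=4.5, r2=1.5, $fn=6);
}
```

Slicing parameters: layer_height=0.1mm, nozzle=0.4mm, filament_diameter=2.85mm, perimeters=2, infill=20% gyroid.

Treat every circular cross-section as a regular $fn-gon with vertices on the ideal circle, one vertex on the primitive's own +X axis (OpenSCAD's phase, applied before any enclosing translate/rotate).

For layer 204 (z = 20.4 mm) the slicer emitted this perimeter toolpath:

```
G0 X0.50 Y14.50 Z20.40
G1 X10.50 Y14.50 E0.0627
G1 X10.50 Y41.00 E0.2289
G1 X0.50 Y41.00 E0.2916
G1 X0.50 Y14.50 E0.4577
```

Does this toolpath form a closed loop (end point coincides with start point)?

yes

Start point (G0): (0.50, 14.50). End point (last G1): the path returns to the start — closed.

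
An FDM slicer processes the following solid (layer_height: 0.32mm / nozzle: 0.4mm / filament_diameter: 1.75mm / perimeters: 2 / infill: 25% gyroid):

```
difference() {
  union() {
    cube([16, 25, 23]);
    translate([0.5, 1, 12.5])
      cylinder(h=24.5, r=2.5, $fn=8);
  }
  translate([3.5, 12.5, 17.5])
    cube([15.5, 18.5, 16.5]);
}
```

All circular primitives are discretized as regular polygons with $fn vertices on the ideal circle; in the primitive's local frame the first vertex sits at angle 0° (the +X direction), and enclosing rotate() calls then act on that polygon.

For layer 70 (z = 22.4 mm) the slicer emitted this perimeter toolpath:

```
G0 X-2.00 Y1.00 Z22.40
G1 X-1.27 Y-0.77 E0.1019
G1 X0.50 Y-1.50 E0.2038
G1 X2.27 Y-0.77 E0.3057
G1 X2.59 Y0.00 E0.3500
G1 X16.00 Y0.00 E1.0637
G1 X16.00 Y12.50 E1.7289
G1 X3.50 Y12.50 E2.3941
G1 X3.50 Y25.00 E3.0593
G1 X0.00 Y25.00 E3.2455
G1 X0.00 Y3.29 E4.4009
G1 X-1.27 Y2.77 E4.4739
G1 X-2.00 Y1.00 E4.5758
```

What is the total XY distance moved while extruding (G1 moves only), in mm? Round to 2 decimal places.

Sum the Euclidean lengths of each G1 segment: total = 85.98 mm.

85.98 mm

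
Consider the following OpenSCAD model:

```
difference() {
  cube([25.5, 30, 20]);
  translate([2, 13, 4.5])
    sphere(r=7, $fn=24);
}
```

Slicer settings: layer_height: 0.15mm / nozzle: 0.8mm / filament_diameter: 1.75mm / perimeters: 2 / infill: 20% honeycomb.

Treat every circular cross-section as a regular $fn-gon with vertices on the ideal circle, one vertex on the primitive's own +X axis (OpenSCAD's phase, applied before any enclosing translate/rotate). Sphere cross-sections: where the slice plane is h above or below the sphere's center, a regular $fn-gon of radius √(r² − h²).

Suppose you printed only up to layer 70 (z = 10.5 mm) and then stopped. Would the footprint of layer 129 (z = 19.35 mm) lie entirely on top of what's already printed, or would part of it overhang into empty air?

part overhangs

Compare the two slices. At z = 10.5: the 25.5×30 cube contributes its full rectangle (area 765.00 mm²); the r=7 sphere at (2, 13) slices to a regular 24-gon of circumradius 3.606 (√(r²−h²) with h=6 from center) (area = (24/2)·3.606²·sin(360°/24) = 40.38 mm²); After the difference (first − rest): starting from the 25.5×30 cube (765.00 mm²), the r=7 sphere at (2, 13) partially overlaps it — only the 33.75 mm² overlap (of its 40.38 mm²) is removed, clipping the outline — area = 731.25 mm². At z = 19.35: the 25.5×30 cube contributes its full rectangle (area 765.00 mm²); the sphere at (2, 13) is absent (|z−center|=14.850 > r=7); Taking the first minus the rest: none of the subtracted shapes is present at this height, so the 25.5×30 cube is unchanged — area = 765.00 mm². Checking containment: at z = 19.35 the cross-section extends beyond the z = 10.5 cross-section by about 33.75 mm².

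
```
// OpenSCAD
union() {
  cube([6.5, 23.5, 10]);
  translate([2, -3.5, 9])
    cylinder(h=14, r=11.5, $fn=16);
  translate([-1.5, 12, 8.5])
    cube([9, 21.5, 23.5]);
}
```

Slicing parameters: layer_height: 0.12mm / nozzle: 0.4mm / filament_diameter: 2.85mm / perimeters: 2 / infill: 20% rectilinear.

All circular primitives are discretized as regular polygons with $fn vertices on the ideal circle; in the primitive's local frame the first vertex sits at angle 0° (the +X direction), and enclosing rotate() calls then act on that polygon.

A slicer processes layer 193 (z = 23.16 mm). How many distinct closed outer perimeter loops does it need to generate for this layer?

1

At z = 23.16 mm: the cube does not reach this height (z outside [0, 10]); the cylinder at (2, -3.5) is not intersected at this z (z outside [9, 23]); the cube at (-1.5, 12) (footprint 9×21.5) is included at this height; Taking the union: only the 9×21.5 cube at (-1.5, 12) is present, so the union is just that shape — 1 connected region. The result has 1 disconnected region.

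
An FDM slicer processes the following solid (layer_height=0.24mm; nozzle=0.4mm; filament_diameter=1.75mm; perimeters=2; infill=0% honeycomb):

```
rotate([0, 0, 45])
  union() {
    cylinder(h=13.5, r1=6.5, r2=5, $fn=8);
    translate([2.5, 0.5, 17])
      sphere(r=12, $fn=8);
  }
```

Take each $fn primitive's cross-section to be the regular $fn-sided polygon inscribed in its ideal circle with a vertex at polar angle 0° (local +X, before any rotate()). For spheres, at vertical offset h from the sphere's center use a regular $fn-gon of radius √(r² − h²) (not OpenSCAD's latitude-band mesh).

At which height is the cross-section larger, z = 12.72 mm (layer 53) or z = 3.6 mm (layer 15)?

Layer 53 (z = 12.72): the cone (r1=6.5→r2=5) has section circumradius 5.087 here — a regular 8-gon (area = (8/2)·5.087²·sin(360°/8) = 73.18 mm²); the r=12 sphere at (2.5, 0.5) slices to a regular 8-gon of circumradius 11.211 (√(r²−h²) with h=4.28 from center) (area = (8/2)·11.211²·sin(360°/8) = 355.48 mm²); Combining (union): the cone lies entirely inside the r=12 sphere at (2.5, 0.5), so the union is just the r=12 sphere at (2.5, 0.5) — area = 355.48 mm²; (rotated 45° about Z; rotation is an isometry so areas/perimeters/island counts are preserved). So its area = 355.48 mm². Layer 15 (z = 3.6): the cone (r1=6.5→r2=5) has section circumradius 6.100 here — a regular 8-gon (area = (8/2)·6.100²·sin(360°/8) = 105.25 mm²); the sphere at (2.5, 0.5) is not intersected at this z (|z−center|=13.400 > r=12); Taking the union: only the cone is present, so the union is just that shape — area = 105.25 mm²; (rotated 45° about Z; rotation is an isometry so areas/perimeters/island counts are preserved). So its area = 105.25 mm². Layer 53 is larger (355.48 vs 105.25 mm²).

layer 53 (z = 12.72 mm)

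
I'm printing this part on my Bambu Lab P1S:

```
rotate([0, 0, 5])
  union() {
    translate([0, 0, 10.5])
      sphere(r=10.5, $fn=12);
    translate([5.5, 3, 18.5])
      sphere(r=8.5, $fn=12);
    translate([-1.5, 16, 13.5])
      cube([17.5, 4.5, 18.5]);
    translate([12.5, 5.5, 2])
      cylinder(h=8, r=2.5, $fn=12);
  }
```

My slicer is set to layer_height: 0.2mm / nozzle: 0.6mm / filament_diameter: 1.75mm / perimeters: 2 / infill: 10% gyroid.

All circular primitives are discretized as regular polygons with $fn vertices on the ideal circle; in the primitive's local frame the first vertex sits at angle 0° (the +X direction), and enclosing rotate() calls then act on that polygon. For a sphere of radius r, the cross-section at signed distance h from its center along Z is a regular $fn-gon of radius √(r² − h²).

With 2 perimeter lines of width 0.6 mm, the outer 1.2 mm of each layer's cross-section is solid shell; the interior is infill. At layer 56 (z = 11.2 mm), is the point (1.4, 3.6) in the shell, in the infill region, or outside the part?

infill

At z = 11.2 mm: the r=10.5 sphere contributes a regular 12-gon of circumradius √(10.5²−0.7²) = 10.477; the r=8.5 sphere at (5.5, 3) contributes a regular 12-gon of circumradius √(8.5²−7.3²) = 4.354; the cube at (-1.5, 16) is absent (z outside [13.5, 32]); the cylinder at (12.5, 5.5) does not reach this height (z outside [2, 10]); Combining (union): the regions partially overlap (shared area 56.23 mm²), so overlapping operands fuse into one piece — 1 connected region; (whole slice rotated 5° about Z — lengths, areas and connectivity unchanged). Overall, the cross-section is a single solid region. Undo the 5° rotation: the query point maps to (1.708, 3.464) in the un-rotated model frame. The nearest boundary edge runs (0.00, 10.48)→(5.24, 9.07); distance from the point to it = 6.33 mm. The point is inside the cross-section and 6.33 mm from the nearest boundary — more than the 1.2 mm shell width (2 × 0.6), so it's in the infill interior.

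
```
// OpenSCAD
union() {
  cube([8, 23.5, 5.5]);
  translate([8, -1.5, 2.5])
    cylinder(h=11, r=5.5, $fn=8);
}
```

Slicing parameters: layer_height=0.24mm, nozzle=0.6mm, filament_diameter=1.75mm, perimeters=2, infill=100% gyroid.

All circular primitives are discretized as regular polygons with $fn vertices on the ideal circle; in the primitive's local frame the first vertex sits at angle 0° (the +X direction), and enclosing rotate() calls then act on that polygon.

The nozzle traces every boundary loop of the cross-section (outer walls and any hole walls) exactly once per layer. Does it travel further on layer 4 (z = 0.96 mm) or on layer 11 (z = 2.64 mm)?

Layer 4 (z = 0.96): the cube is present — its section is the full 8×23.5 rectangle (perimeter 63.00 mm); the cylinder at (8, -1.5) is not intersected at this z (z outside [2.5, 13.5]); Taking the union: only the 8×23.5 cube is present, so the union is just that shape — boundary = 63.00 mm. So its perimeter = 63.00 mm. Layer 11 (z = 2.64): the 8×23.5 cube contributes its full rectangle (perimeter 63.00 mm); the cylinder at (8, -1.5): section is a regular 8-gon, circumradius r=5.5 (perimeter = 2·8·5.500·sin(180°/8) = 33.68 mm); Taking the union: the regions partially overlap (shared area 13.61 mm²), so the edge portions inside another operand are dropped and the merged outline is re-measured after clipping — boundary = 81.00 mm. So its perimeter = 81.00 mm. Layer 11 is larger (81.00 vs 63.00 mm).

layer 11 (z = 2.64 mm)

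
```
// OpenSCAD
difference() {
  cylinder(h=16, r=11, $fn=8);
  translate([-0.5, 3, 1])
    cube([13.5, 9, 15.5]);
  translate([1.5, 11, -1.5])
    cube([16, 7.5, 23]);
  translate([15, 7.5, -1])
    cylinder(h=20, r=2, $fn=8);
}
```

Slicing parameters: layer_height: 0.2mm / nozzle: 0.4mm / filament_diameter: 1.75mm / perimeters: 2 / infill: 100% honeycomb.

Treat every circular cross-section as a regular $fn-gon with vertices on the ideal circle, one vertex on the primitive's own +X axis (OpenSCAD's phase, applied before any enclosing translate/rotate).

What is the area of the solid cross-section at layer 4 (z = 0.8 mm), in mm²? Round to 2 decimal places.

At z = 0.8 mm: the r=11 cylinder gives a regular 8-gon of circumradius 11 (constant along its height) (area = (8/2)·11.000²·sin(360°/8) = 342.24 mm²); the cube at (-0.5, 3) does not reach this height (z outside [1, 16.5]); the cube at (1.5, 11) (footprint 16×7.5) is included at this height (area 120.00 mm²); the r=2 cylinder at (15, 7.5) gives a regular 8-gon of circumradius 2 (constant along its height) (area = (8/2)·2.000²·sin(360°/8) = 11.31 mm²); Subtracting the remaining from the first: starting from the r=11 cylinder (342.24 mm²), the 16×7.5 cube at (1.5, 11) misses the remaining region (no effect); the r=2 cylinder at (15, 7.5) misses the remaining region (no effect) — area = 342.24 mm². Overall, the cross-section is a single solid region. Net area = 342.24 mm².

342.24 mm²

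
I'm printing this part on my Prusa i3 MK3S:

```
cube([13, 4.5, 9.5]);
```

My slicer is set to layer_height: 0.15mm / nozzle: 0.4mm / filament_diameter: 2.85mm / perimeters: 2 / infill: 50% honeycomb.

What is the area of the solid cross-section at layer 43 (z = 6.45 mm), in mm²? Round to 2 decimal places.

At z = 6.45 mm: the cube is present — its section is the full 13×4.5 rectangle (area 58.50 mm²). Overall, the cross-section is a single solid region. Net area = 58.50 mm².

58.50 mm²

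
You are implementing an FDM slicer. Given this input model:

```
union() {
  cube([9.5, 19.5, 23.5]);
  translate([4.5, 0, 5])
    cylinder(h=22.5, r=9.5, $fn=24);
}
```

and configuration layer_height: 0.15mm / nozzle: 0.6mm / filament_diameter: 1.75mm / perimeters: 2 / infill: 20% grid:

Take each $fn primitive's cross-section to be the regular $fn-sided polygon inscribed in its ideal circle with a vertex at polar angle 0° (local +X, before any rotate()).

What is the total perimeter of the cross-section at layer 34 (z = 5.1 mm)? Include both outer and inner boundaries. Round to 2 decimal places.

At z = 5.1 mm: the cube is present — its section is the full 9.5×19.5 rectangle (perimeter 58.00 mm); the cylinder at (4.5, 0): section is a regular 24-gon, circumradius r=9.5 (perimeter = 2·24·9.500·sin(180°/24) = 59.52 mm); Combining (union): the regions partially overlap (shared area 85.76 mm²), so the edge portions inside another operand are dropped and the merged outline is re-measured after clipping — boundary = 81.69 mm. Overall, the cross-section is a single solid region. Total boundary length (outer) = 81.69 mm.

81.69 mm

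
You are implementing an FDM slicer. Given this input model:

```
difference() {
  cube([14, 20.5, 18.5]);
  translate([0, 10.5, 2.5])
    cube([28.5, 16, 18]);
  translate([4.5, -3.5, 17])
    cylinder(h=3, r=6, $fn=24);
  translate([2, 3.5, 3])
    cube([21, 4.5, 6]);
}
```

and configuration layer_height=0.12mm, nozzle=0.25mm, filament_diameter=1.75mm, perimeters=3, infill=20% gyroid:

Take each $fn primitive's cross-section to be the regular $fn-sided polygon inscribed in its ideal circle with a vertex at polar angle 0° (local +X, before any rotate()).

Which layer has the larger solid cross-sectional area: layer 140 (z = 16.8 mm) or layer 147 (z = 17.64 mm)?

layer 140 (z = 16.8 mm)

Layer 140 (z = 16.8): the 14×20.5 cube contributes its full rectangle (area 287.00 mm²); the cube at (0, 10.5) is present — its section is the full 28.5×16 rectangle (area 456.00 mm²); the cylinder at (4.5, -3.5) is absent (z outside [17, 20]); the cube at (2, 3.5) is absent (z outside [3, 9]); Subtracting the remaining from the first: starting from the 14×20.5 cube (287.00 mm²), the 28.5×16 cube at (0, 10.5) partially overlaps it — only the 140.00 mm² overlap (of its 456.00 mm²) is removed, clipping the outline — area = 147.00 mm². So its area = 147.00 mm². Layer 147 (z = 17.64): the 14×20.5 cube contributes its full rectangle (area 287.00 mm²); the cube at (0, 10.5) is present — its section is the full 28.5×16 rectangle (area 456.00 mm²); the r=6 cylinder at (4.5, -3.5) gives a regular 24-gon of circumradius 6 (constant along its height) (area = (24/2)·6.000²·sin(360°/24) = 111.81 mm²); the cube at (2, 3.5) does not reach this height (z outside [3, 9]); After the difference (first − rest): starting from the 14×20.5 cube (287.00 mm²), the 28.5×16 cube at (0, 10.5) partially overlaps it — only the 140.00 mm² overlap (of its 456.00 mm²) is removed, clipping the outline; the r=6 cylinder at (4.5, -3.5) partially overlaps it — only the 16.61 mm² overlap (of its 111.81 mm²) is removed, clipping the outline — area = 130.39 mm². So its area = 130.39 mm². Layer 140 is larger (147.00 vs 130.39 mm²).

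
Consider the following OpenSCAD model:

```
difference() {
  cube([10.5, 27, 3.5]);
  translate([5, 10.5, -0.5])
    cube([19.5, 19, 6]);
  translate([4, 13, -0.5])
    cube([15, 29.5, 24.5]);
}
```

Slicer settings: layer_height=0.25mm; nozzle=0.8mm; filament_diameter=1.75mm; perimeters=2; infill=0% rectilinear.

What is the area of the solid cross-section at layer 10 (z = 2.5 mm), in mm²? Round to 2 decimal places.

At z = 2.5 mm: the 10.5×27 cube contributes its full rectangle (area 283.50 mm²); the cube at (5, 10.5) (footprint 19.5×19) is included at this height (area 370.50 mm²); the cube at (4, 13) (footprint 15×29.5) is included at this height (area 442.50 mm²); After the difference (first − rest): starting from the 10.5×27 cube (283.50 mm²), the 19.5×19 cube at (5, 10.5) partially overlaps it — only the 90.75 mm² overlap (of its 370.50 mm²) is removed, clipping the outline; the 15×29.5 cube at (4, 13) partially overlaps it — only the 14.00 mm² overlap (of its 442.50 mm²) is removed, clipping the outline — area = 178.75 mm². Overall, the cross-section is a single solid region. Net area = 178.75 mm².

178.75 mm²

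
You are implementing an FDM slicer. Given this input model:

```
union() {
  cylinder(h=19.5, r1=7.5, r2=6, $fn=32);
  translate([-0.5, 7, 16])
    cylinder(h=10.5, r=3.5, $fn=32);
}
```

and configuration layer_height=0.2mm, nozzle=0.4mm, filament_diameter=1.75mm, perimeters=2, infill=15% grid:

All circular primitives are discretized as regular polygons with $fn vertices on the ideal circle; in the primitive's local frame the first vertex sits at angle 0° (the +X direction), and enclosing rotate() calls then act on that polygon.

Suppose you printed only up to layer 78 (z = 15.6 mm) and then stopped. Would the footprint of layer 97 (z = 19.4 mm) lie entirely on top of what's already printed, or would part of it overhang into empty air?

part overhangs

Compare the two slices. At z = 15.6: the cone: at t=0.800 of its height the radius interpolates to r₁+(r₂−r₁)t = 6.300, giving a regular 32-gon of that circumradius (area = (32/2)·6.300²·sin(360°/32) = 123.89 mm²); the cylinder at (-0.5, 7) is absent (z outside [16, 26.5]); Merging all regions: only the cone is present, so the union is just that shape — area = 123.89 mm². At z = 19.4: the cone (r1=7.5→r2=6) has section circumradius 6.008 here — a regular 32-gon (area = (32/2)·6.008²·sin(360°/32) = 112.66 mm²); the r=3.5 cylinder at (-0.5, 7) gives a regular 32-gon of circumradius 3.5 (constant along its height) (area = (32/2)·3.500²·sin(360°/32) = 38.24 mm²); Merging all regions: the regions partially overlap — summed areas 150.90 mm² minus the doubly-counted overlap 10.20 mm² gives 140.70 mm² — area = 140.70 mm². Checking containment: at z = 19.4 the cross-section extends beyond the z = 15.6 cross-section by about 26.18 mm².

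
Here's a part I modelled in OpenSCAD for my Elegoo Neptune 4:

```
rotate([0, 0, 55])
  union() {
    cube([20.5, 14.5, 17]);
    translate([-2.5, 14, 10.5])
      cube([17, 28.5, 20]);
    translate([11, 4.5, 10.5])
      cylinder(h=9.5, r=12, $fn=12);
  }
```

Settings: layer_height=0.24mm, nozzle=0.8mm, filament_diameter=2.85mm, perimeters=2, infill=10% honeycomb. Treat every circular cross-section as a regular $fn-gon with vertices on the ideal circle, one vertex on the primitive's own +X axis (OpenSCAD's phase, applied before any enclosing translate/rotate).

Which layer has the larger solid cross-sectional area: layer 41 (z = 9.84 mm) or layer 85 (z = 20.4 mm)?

Layer 41 (z = 9.84): the cube is present — its section is the full 20.5×14.5 rectangle (area 297.25 mm²); the cube at (-2.5, 14) does not reach this height (z outside [10.5, 30.5]); the cylinder at (11, 4.5) is absent (z outside [10.5, 20]); Taking the union: only the 20.5×14.5 cube is present, so the union is just that shape — area = 297.25 mm²; (whole slice rotated 55° about Z — lengths, areas and connectivity unchanged). So its area = 297.25 mm². Layer 85 (z = 20.4): the cube is absent (z outside [0, 17]); the 17×28.5 cube at (-2.5, 14) contributes its full rectangle (area 484.50 mm²); the cylinder at (11, 4.5) is absent (z outside [10.5, 20]); Combining (union): only the 17×28.5 cube at (-2.5, 14) is present, so the union is just that shape — area = 484.50 mm²; (rotated 55° about Z; rotation is an isometry so areas/perimeters/island counts are preserved). So its area = 484.50 mm². Layer 85 is larger (484.50 vs 297.25 mm²).

layer 85 (z = 20.4 mm)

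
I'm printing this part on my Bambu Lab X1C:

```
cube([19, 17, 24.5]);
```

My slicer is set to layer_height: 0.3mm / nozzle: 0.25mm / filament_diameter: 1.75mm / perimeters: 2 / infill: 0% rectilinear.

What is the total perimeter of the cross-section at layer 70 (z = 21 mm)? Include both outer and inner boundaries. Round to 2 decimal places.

72.00 mm

At z = 21 mm: the cube (footprint 19×17) is included at this height (perimeter 72.00 mm). Overall, the cross-section is a single solid region. Total boundary length (outer) = 72.00 mm.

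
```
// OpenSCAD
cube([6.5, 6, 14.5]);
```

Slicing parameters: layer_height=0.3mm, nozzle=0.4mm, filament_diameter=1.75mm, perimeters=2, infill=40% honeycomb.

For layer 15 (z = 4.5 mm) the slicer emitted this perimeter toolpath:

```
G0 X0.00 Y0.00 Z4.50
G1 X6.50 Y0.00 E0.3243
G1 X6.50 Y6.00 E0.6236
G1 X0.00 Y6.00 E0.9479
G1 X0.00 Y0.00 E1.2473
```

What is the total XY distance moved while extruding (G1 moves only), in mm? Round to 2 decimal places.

25.00 mm

Sum the Euclidean lengths of each G1 segment: total = 25.00 mm.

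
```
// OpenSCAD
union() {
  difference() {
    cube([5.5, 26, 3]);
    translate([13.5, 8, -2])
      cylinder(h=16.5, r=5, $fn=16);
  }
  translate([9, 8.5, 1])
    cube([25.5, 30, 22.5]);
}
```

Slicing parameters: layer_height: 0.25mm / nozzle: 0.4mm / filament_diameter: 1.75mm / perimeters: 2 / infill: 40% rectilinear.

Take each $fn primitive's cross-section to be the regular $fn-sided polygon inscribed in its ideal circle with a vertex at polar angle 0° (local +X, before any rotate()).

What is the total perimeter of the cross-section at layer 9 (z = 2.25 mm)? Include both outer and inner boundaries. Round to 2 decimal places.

At z = 2.25 mm: the cube is present — its section is the full 5.5×26 rectangle (perimeter 63.00 mm); the r=5 cylinder at (13.5, 8) gives a regular 16-gon of circumradius 5 (constant along its height) (perimeter = 2·16·5.000·sin(180°/16) = 31.21 mm); Taking the first minus the rest: starting from the 5.5×26 cube, the r=5 cylinder at (13.5, 8) misses the remaining region (no effect) — boundary = 63.00 mm; the 25.5×30 cube at (9, 8.5) contributes its full rectangle (perimeter 111.00 mm); Taking the union: the 2 present regions are separate (no shared area or edge), so areas and boundary lengths simply add and each stays a separate island — boundary = 174.00 mm. Overall, the cross-section has 2 separate islands. Total boundary length (outer) = 174.00 mm.

174.00 mm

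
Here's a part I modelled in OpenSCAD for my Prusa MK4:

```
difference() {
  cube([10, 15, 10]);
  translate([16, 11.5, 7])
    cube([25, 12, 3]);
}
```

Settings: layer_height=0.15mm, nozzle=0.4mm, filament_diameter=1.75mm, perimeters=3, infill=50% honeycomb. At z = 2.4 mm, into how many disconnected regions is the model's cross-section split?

At z = 2.4 mm: the 10×15 cube contributes its full rectangle; the cube at (16, 11.5) does not reach this height (z outside [7, 10]); Taking the first minus the rest: none of the subtracted shapes is present at this height, so the 10×15 cube is unchanged — 1 connected region. The result has 1 disconnected region.

1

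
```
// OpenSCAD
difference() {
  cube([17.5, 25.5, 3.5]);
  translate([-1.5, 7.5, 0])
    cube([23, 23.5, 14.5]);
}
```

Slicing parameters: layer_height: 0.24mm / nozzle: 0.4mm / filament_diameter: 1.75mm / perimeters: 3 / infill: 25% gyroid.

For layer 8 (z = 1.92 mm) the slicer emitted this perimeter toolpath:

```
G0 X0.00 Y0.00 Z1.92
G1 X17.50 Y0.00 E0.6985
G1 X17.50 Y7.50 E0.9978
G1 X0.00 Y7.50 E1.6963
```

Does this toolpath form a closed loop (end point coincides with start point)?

no

Start point (G0): (0.00, 0.00). End point (last G1): the path does not return to the start — open.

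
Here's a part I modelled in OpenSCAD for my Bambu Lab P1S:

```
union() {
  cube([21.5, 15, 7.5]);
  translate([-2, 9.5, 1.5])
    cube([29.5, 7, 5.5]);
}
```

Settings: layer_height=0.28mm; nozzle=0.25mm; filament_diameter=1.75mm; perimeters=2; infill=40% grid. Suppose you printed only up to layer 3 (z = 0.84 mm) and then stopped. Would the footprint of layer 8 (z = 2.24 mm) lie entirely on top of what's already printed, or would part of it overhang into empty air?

part overhangs

Compare the two slices. At z = 0.84: the 21.5×15 cube contributes its full rectangle (area 322.50 mm²); the cube at (-2, 9.5) is not intersected at this z (z outside [1.5, 7]); Merging all regions: only the 21.5×15 cube is present, so the union is just that shape — area = 322.50 mm². At z = 2.24: the cube (footprint 21.5×15) is included at this height (area 322.50 mm²); the cube at (-2, 9.5) (footprint 29.5×7) is included at this height (area 206.50 mm²); Combining (union): the regions partially overlap — summed areas 529.00 mm² minus the doubly-counted overlap 118.25 mm² gives 410.75 mm² — area = 410.75 mm². Checking containment: at z = 2.24 the cross-section extends beyond the z = 0.84 cross-section by about 88.25 mm².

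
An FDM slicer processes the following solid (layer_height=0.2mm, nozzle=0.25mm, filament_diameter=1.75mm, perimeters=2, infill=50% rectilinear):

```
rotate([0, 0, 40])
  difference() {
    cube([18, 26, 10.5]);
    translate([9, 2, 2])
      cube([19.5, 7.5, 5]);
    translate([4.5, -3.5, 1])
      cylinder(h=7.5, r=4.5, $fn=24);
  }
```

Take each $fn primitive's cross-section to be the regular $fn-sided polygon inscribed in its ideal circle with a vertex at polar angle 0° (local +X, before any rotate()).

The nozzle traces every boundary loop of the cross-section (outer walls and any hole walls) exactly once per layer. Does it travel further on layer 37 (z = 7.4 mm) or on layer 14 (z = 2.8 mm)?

Layer 37 (z = 7.4): the 18×26 cube contributes its full rectangle (perimeter 88.00 mm); the cube at (9, 2) is absent (z outside [2, 7]); the r=4.5 cylinder at (4.5, -3.5) contributes a regular 24-gon of circumradius 4.5 (perimeter = 2·24·4.500·sin(180°/24) = 28.19 mm); Subtracting the remaining from the first: starting from the 18×26 cube, the r=4.5 cylinder at (4.5, -3.5) partially overlaps it — only the 3.71 mm² overlap (of its 62.89 mm²) is removed, clipping the outline — boundary = 88.47 mm; (rotated 40° about Z; rotation is an isometry so areas/perimeters/island counts are preserved). So its perimeter = 88.47 mm. Layer 14 (z = 2.8): the 18×26 cube contributes its full rectangle (perimeter 88.00 mm); the cube at (9, 2) (footprint 19.5×7.5) is included at this height (perimeter 54.00 mm); the r=4.5 cylinder at (4.5, -3.5) contributes a regular 24-gon of circumradius 4.5 (perimeter = 2·24·4.500·sin(180°/24) = 28.19 mm); Subtracting the remaining from the first: starting from the 18×26 cube, the 19.5×7.5 cube at (9, 2) partially overlaps it — only the 67.50 mm² overlap (of its 146.25 mm²) is removed, clipping the outline; the r=4.5 cylinder at (4.5, -3.5) partially overlaps it — only the 3.71 mm² overlap (of its 62.89 mm²) is removed, clipping the outline — boundary = 106.47 mm; (rotated 40° about Z; rotation is an isometry so areas/perimeters/island counts are preserved). So its perimeter = 106.47 mm. Layer 14 is larger (106.47 vs 88.47 mm).

layer 14 (z = 2.8 mm)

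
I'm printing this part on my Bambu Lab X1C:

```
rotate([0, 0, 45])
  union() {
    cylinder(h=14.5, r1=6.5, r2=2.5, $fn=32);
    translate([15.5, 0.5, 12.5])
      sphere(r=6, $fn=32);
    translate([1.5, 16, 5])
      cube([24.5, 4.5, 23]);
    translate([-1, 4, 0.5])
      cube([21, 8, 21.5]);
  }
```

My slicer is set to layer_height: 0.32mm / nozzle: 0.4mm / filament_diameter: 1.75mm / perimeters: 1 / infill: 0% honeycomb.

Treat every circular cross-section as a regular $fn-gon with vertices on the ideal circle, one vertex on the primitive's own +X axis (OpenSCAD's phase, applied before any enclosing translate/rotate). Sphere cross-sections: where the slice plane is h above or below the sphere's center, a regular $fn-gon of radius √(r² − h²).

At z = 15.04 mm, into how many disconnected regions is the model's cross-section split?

2

At z = 15.04 mm: the cone is absent (z outside [0, 14.5]); the r=6 sphere at (15.5, 0.5) slices to a regular 32-gon of circumradius 5.436 (√(r²−h²) with h=2.54 from center); the cube at (1.5, 16) is present — its section is the full 24.5×4.5 rectangle; the 21×8 cube at (-1, 4) contributes its full rectangle; Taking the union: the regions partially overlap (shared area 11.02 mm²), so overlapping operands fuse into one piece — 2 connected regions; (whole slice rotated 45° about Z — lengths, areas and connectivity unchanged). The result has 2 disconnected regions.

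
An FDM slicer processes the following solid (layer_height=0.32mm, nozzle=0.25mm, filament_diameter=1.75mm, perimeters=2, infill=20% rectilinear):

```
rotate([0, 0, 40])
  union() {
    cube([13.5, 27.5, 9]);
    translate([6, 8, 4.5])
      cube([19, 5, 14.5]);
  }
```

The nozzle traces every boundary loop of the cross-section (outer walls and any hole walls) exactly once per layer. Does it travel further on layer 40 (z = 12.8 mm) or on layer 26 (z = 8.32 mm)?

Layer 40 (z = 12.8): the cube is absent (z outside [0, 9]); the cube at (6, 8) (footprint 19×5) is included at this height (perimeter 48.00 mm); Taking the union: only the 19×5 cube at (6, 8) is present, so the union is just that shape — boundary = 48.00 mm; (whole slice rotated 40° about Z — lengths, areas and connectivity unchanged). So its perimeter = 48.00 mm. Layer 26 (z = 8.32): the 13.5×27.5 cube contributes its full rectangle (perimeter 82.00 mm); the cube at (6, 8) is present — its section is the full 19×5 rectangle (perimeter 48.00 mm); Combining (union): the regions partially overlap (shared area 37.50 mm²), so the edge portions inside another operand are dropped and the merged outline is re-measured after clipping — boundary = 105.00 mm; (whole slice rotated 40° about Z — lengths, areas and connectivity unchanged). So its perimeter = 105.00 mm. Layer 26 is larger (105.00 vs 48.00 mm).

layer 26 (z = 8.32 mm)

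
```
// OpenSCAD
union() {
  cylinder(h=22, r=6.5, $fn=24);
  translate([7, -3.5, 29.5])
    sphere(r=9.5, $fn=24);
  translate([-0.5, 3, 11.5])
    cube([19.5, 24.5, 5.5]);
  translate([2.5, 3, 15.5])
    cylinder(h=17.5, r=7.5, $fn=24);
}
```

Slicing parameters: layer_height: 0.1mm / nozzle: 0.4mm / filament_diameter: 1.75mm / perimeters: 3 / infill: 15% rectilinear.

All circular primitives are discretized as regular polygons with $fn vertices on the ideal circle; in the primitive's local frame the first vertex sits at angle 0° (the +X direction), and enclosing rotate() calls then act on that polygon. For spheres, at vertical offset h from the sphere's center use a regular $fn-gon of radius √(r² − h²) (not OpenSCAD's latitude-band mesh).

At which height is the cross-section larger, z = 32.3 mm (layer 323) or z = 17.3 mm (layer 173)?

layer 323 (z = 32.3 mm)

Layer 323 (z = 32.3): the cylinder does not reach this height (z outside [0, 22]); the sphere at (7, -3.5): section is a regular 24-gon, circumradius = √(r²−h²) = √(9.5²−2.8²) = 9.078 (area = (24/2)·9.078²·sin(360°/24) = 255.95 mm²); the cube at (-0.5, 3) is absent (z outside [11.5, 17]); the r=7.5 cylinder at (2.5, 3) gives a regular 24-gon of circumradius 7.5 (constant along its height) (area = (24/2)·7.500²·sin(360°/24) = 174.70 mm²); Taking the union: the regions partially overlap — summed areas 430.65 mm² minus the doubly-counted overlap 87.33 mm² gives 343.32 mm² — area = 343.32 mm². So its area = 343.32 mm². Layer 173 (z = 17.3): the r=6.5 cylinder gives a regular 24-gon of circumradius 6.5 (constant along its height) (area = (24/2)·6.500²·sin(360°/24) = 131.22 mm²); the sphere at (7, -3.5) does not reach this height (|z−center|=12.200 > r=9.5); the cube at (-0.5, 3) is absent (z outside [11.5, 17]); the r=7.5 cylinder at (2.5, 3) contributes a regular 24-gon of circumradius 7.5 (area = (24/2)·7.500²·sin(360°/24) = 174.70 mm²); Merging all regions: the regions partially overlap — summed areas 305.92 mm² minus the doubly-counted overlap 97.49 mm² gives 208.44 mm² — area = 208.44 mm². So its area = 208.44 mm². Layer 323 is larger (343.32 vs 208.44 mm²).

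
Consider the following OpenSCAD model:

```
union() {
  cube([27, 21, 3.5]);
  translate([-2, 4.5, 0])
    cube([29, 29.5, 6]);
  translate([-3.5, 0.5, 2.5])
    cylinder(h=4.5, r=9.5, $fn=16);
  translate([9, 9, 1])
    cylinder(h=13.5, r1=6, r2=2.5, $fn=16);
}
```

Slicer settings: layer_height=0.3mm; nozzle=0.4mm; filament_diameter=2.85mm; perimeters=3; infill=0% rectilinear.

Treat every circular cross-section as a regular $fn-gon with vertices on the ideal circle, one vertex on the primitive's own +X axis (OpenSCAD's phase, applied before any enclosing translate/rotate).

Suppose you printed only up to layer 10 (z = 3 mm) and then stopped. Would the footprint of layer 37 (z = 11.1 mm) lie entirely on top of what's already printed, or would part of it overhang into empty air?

Compare the two slices. At z = 3: the cube is present — its section is the full 27×21 rectangle (area 567.00 mm²); the 29×29.5 cube at (-2, 4.5) contributes its full rectangle (area 855.50 mm²); the cylinder at (-3.5, 0.5): section is a regular 16-gon, circumradius r=9.5 (area = (16/2)·9.500²·sin(360°/16) = 276.30 mm²); the cone at (9, 9) (r1=6→r2=2.5) has section circumradius 5.481 here — a regular 16-gon (area = (16/2)·5.481²·sin(360°/16) = 91.99 mm²); Combining (union): the regions partially overlap — summed areas 1790.78 mm² minus the doubly-counted overlap 587.51 mm² gives 1203.27 mm² — area = 1203.27 mm². At z = 11.1: the cube does not reach this height (z outside [0, 3.5]); the cube at (-2, 4.5) does not reach this height (z outside [0, 6]); the cylinder at (-3.5, 0.5) is absent (z outside [2.5, 7]); the cone at (9, 9) contributes a regular 16-gon of circumradius 3.381 (interpolated between r1=6 and r2=2.5 at t=0.748) (area = (16/2)·3.381²·sin(360°/16) = 35.01 mm²); Taking the union: only the cone at (9, 9) is present, so the union is just that shape — area = 35.01 mm². Checking containment: the cross-section at z = 11.1 is a subset of the cross-section at z = 3.

entirely on top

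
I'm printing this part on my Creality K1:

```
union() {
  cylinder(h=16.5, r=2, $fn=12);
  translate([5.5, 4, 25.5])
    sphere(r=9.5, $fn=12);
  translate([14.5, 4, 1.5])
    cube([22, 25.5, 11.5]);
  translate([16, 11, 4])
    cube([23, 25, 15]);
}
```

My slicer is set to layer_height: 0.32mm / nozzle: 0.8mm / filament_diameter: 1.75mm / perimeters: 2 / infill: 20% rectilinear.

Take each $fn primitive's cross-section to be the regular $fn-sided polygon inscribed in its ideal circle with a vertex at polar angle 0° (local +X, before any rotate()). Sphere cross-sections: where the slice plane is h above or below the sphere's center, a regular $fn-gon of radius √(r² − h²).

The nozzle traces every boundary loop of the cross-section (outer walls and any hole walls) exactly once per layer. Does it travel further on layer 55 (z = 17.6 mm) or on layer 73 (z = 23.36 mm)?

layer 55 (z = 17.6 mm)

Layer 55 (z = 17.6): the cylinder is absent (z outside [0, 16.5]); the sphere at (5.5, 4): section is a regular 12-gon, circumradius = √(r²−h²) = √(9.5²−7.9²) = 5.276 (perimeter = 2·12·5.276·sin(180°/12) = 32.77 mm); the cube at (14.5, 4) is absent (z outside [1.5, 13]); the cube at (16, 11) is present — its section is the full 23×25 rectangle (perimeter 96.00 mm); Combining (union): the 2 present regions are separate (no shared area or edge), so areas and boundary lengths simply add and each stays a separate island — boundary = 128.77 mm. So its perimeter = 128.77 mm. Layer 73 (z = 23.36): the cylinder does not reach this height (z outside [0, 16.5]); the r=9.5 sphere at (5.5, 4) slices to a regular 12-gon of circumradius 9.256 (√(r²−h²) with h=2.14 from center) (perimeter = 2·12·9.256·sin(180°/12) = 57.49 mm); the cube at (14.5, 4) is not intersected at this z (z outside [1.5, 13]); the cube at (16, 11) does not reach this height (z outside [4, 19]); Taking the union: only the r=9.5 sphere at (5.5, 4) is present, so the union is just that shape — boundary = 57.49 mm. So its perimeter = 57.49 mm. Layer 55 is larger (128.77 vs 57.49 mm).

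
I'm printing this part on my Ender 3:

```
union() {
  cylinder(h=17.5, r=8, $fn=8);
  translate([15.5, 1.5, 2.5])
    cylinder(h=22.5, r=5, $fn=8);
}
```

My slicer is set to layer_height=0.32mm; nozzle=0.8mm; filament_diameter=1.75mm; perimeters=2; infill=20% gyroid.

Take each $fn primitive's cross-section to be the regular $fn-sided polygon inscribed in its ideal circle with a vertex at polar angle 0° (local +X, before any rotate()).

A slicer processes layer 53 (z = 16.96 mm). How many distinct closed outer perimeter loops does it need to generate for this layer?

At z = 16.96 mm: the r=8 cylinder contributes a regular 8-gon of circumradius 8; the r=5 cylinder at (15.5, 1.5) contributes a regular 8-gon of circumradius 5; Merging all regions: the 2 present regions are separate (no shared area or edge), so areas and boundary lengths simply add and each stays a separate island — 2 connected regions. The result has 2 disconnected regions.

2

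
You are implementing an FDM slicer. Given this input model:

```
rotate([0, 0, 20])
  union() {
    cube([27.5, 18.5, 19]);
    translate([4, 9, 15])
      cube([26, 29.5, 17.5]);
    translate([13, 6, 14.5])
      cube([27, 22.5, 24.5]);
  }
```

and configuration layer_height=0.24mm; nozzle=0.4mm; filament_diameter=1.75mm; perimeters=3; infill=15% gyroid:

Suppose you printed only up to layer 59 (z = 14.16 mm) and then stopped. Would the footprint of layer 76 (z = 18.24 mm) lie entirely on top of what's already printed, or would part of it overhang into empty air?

part overhangs

Compare the two slices. At z = 14.16: the 27.5×18.5 cube contributes its full rectangle (area 508.75 mm²); the cube at (4, 9) is not intersected at this z (z outside [15, 32.5]); the cube at (13, 6) does not reach this height (z outside [14.5, 39]); Merging all regions: only the 27.5×18.5 cube is present, so the union is just that shape — area = 508.75 mm²; (whole slice rotated 20° about Z — lengths, areas and connectivity unchanged). At z = 18.24: the 27.5×18.5 cube contributes its full rectangle (area 508.75 mm²); the cube at (4, 9) is present — its section is the full 26×29.5 rectangle (area 767.00 mm²); the 27×22.5 cube at (13, 6) contributes its full rectangle (area 607.50 mm²); Merging all regions: the regions partially overlap — summed areas 1883.25 mm² minus the doubly-counted overlap 598.25 mm² gives 1285.00 mm² — area = 1285.00 mm²; (rotated 20° about Z; rotation is an isometry so areas/perimeters/island counts are preserved). Checking containment: at z = 18.24 the cross-section extends beyond the z = 14.16 cross-section by about 776.25 mm².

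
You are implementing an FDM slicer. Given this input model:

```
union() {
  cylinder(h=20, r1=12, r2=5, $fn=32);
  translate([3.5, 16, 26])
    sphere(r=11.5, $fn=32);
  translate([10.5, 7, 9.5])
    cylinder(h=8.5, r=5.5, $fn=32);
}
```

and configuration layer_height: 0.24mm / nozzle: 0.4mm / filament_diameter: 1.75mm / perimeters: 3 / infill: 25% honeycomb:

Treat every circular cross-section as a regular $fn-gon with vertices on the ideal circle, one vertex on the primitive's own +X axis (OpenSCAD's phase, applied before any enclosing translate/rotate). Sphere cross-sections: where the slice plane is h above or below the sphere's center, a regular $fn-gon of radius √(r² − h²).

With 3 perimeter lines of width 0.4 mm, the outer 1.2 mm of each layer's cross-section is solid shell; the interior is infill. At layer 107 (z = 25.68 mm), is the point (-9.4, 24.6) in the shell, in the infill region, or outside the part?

At z = 25.68 mm: the cone is not intersected at this z (z outside [0, 20]); the r=11.5 sphere at (3.5, 16) slices to a regular 32-gon of circumradius 11.496 (√(r²−h²) with h=0.32 from center); the cylinder at (10.5, 7) is absent (z outside [9.5, 18]); Merging all regions: only the r=11.5 sphere at (3.5, 16) is present, so the union is just that shape — 1 connected region. Overall, the cross-section is a single solid region. The nearest boundary edge runs (-4.63, 24.13)→(-6.06, 22.39); distance from the point to it = 4.01 mm. The point is not inside any of the regions above, so it lies outside the cross-section (4.01 mm from the nearest boundary).

outside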